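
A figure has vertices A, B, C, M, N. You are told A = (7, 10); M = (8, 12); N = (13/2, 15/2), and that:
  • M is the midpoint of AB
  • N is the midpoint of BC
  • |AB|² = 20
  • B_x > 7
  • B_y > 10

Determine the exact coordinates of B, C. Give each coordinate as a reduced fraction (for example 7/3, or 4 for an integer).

1. B_x = 9  [B = 2·M−A = 2·(8, 12)−(7, 10)]
2. B_y = 14  [B = 2·M−A = 2·(8, 12)−(7, 10)]
   so B = (9, 14)
3. C_x = 4  [C = 2·N−B = 2·(13/2, 15/2)−(9, 14)]
4. C_y = 1  [C = 2·N−B = 2·(13/2, 15/2)−(9, 14)]
   so C = (4, 1)

B = (9, 14)
C = (4, 1)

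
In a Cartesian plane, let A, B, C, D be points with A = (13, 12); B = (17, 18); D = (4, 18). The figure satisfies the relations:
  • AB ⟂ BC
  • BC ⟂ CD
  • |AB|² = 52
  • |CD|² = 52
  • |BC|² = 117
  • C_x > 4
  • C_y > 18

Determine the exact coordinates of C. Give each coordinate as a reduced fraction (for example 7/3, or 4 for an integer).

C = (8, 24)

1. C_x = 8  [[AB ⟂ BC ⇒ 4x+6y-176=0] ∩ [|C−(4, 18)|²=52]]
2. C_y = 24  [[AB ⟂ BC ⇒ 4x+6y-176=0] ∩ [|C−(4, 18)|²=52]]
   so C = (8, 24)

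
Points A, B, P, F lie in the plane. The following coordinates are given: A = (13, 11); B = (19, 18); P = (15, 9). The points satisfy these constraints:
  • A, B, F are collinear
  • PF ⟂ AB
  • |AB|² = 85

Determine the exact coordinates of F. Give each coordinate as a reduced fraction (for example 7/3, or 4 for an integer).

1. F_x = 1093/85  [[A, B, F are collinear ⇒ -7x+6y+25=0] ∩ [PF ⟂ AB ⇒ 6x+7y-153=0]]
2. F_y = 921/85  [[A, B, F are collinear ⇒ -7x+6y+25=0] ∩ [PF ⟂ AB ⇒ 6x+7y-153=0]]
   so F = (1093/85, 921/85)

F = (1093/85, 921/85)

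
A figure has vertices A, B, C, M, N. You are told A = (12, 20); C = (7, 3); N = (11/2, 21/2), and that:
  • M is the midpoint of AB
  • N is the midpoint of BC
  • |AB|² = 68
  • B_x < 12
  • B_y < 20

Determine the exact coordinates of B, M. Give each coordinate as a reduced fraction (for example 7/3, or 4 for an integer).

B = (4, 18)
M = (8, 19)

1. B_x = 4  [B = 2·N−C = 2·(11/2, 21/2)−(7, 3)]
2. B_y = 18  [B = 2·N−C = 2·(11/2, 21/2)−(7, 3)]
   so B = (4, 18)
3. M_x = 8  [2·M = A+B = (12, 20)+(4, 18)]
4. M_y = 19  [2·M = A+B = (12, 20)+(4, 18)]
   so M = (8, 19)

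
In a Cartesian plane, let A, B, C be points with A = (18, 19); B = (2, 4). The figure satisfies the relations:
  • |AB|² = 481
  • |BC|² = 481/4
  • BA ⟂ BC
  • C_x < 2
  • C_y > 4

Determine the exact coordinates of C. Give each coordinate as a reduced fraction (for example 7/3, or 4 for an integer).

1. C_x = -11/2  [[BA ⟂ BC ⇒ 16x+15y-92=0] ∩ [|C−(2, 4)|²=481/4]]
2. C_y = 12  [[BA ⟂ BC ⇒ 16x+15y-92=0] ∩ [|C−(2, 4)|²=481/4]]
   so C = (-11/2, 12)

C = (-11/2, 12)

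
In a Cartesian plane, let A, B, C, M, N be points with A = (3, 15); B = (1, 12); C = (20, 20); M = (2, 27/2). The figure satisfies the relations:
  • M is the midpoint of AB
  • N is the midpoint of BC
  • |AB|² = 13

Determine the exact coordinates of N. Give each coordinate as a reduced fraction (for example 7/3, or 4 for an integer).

1. N_x = 21/2  [2·N = B+C = (1, 12)+(20, 20)]
2. N_y = 16  [2·N = B+C = (1, 12)+(20, 20)]
   so N = (21/2, 16)

N = (21/2, 16)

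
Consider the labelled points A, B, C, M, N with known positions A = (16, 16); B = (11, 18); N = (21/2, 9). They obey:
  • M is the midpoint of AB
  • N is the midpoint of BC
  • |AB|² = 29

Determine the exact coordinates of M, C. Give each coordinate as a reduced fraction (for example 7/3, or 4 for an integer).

M = (27/2, 17)
C = (10, 0)

1. M_x = 27/2  [2·M = A+B = (16, 16)+(11, 18)]
2. M_y = 17  [2·M = A+B = (16, 16)+(11, 18)]
   so M = (27/2, 17)
3. C_x = 10  [C = 2·N−B = 2·(21/2, 9)−(11, 18)]
4. C_y = 0  [C = 2·N−B = 2·(21/2, 9)−(11, 18)]
   so C = (10, 0)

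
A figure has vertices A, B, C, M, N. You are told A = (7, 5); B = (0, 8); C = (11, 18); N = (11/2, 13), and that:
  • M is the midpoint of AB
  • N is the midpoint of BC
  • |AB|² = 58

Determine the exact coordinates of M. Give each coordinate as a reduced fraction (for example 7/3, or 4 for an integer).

1. M_x = 7/2  [2·M = A+B = (7, 5)+(0, 8)]
2. M_y = 13/2  [2·M = A+B = (7, 5)+(0, 8)]
   so M = (7/2, 13/2)

M = (7/2, 13/2)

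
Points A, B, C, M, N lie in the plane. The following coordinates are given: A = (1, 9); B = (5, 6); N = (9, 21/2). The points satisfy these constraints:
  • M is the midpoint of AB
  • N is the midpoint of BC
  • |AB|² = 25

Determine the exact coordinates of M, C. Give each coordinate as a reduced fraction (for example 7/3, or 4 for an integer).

M = (3, 15/2)
C = (13, 15)

1. M_x = 3  [2·M = A+B = (1, 9)+(5, 6)]
2. M_y = 15/2  [2·M = A+B = (1, 9)+(5, 6)]
   so M = (3, 15/2)
3. C_x = 13  [C = 2·N−B = 2·(9, 21/2)−(5, 6)]
4. C_y = 15  [C = 2·N−B = 2·(9, 21/2)−(5, 6)]
   so C = (13, 15)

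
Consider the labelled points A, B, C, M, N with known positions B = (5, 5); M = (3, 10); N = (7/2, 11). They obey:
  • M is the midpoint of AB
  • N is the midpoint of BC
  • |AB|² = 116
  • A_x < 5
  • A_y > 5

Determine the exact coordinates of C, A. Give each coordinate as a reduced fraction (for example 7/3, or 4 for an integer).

C = (2, 17)
A = (1, 15)

1. A_x = 1  [A = 2·M−B = 2·(3, 10)−(5, 5)]
2. A_y = 15  [A = 2·M−B = 2·(3, 10)−(5, 5)]
   so A = (1, 15)
3. C_x = 2  [C = 2·N−B = 2·(7/2, 11)−(5, 5)]
4. C_y = 17  [C = 2·N−B = 2·(7/2, 11)−(5, 5)]
   so C = (2, 17)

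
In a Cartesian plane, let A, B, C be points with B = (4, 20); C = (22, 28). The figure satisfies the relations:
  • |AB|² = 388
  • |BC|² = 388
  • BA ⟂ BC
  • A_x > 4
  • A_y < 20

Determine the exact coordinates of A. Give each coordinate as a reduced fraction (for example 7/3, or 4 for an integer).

A = (12, 2)

1. A_x = 12  [[BA ⟂ BC ⇒ 18x+8y-232=0] ∩ [|A−(4, 20)|²=388]]
2. A_y = 2  [[BA ⟂ BC ⇒ 18x+8y-232=0] ∩ [|A−(4, 20)|²=388]]
   so A = (12, 2)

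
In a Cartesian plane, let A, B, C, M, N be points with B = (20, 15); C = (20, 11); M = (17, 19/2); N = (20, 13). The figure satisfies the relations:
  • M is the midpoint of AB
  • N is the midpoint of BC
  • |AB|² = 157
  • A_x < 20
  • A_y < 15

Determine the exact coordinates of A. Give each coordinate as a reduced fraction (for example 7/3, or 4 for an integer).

1. A_x = 14  [A = 2·M−B = 2·(17, 19/2)−(20, 15)]
2. A_y = 4  [A = 2·M−B = 2·(17, 19/2)−(20, 15)]
   so A = (14, 4)

A = (14, 4)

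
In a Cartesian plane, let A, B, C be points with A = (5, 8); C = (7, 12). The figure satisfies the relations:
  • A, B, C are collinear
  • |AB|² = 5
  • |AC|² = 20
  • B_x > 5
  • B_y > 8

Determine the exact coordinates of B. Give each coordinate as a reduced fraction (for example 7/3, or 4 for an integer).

1. B_x = 6  [[A, B, C are collinear ⇒ 4x-2y-4=0] ∩ [|B−(5, 8)|²=5]]
2. B_y = 10  [[A, B, C are collinear ⇒ 4x-2y-4=0] ∩ [|B−(5, 8)|²=5]]
   so B = (6, 10)

B = (6, 10)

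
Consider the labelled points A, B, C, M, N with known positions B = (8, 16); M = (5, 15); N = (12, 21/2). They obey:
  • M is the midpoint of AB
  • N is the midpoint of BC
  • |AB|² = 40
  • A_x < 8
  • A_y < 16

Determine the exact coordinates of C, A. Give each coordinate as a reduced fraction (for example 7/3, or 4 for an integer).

1. A_x = 2  [A = 2·M−B = 2·(5, 15)−(8, 16)]
2. A_y = 14  [A = 2·M−B = 2·(5, 15)−(8, 16)]
   so A = (2, 14)
3. C_x = 16  [C = 2·N−B = 2·(12, 21/2)−(8, 16)]
4. C_y = 5  [C = 2·N−B = 2·(12, 21/2)−(8, 16)]
   so C = (16, 5)

C = (16, 5)
A = (2, 14)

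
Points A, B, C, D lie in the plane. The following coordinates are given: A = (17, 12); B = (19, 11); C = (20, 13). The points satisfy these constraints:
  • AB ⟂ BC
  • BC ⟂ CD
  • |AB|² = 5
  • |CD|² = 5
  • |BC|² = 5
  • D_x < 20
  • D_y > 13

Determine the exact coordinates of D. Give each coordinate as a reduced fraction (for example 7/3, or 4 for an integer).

D = (18, 14)

1. D_x = 18  [[BC ⟂ CD ⇒ 1x+2y-46=0] ∩ [|D−(20, 13)|²=5]]
2. D_y = 14  [[BC ⟂ CD ⇒ 1x+2y-46=0] ∩ [|D−(20, 13)|²=5]]
   so D = (18, 14)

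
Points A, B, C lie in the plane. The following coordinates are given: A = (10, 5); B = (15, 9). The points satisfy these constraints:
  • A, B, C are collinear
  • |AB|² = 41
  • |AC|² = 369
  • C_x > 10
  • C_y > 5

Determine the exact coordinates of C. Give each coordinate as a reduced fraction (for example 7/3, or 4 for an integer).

C = (25, 17)

1. C_x = 25  [[A, B, C are collinear ⇒ -4x+5y+15=0] ∩ [|C−(10, 5)|²=369]]
2. C_y = 17  [[A, B, C are collinear ⇒ -4x+5y+15=0] ∩ [|C−(10, 5)|²=369]]
   so C = (25, 17)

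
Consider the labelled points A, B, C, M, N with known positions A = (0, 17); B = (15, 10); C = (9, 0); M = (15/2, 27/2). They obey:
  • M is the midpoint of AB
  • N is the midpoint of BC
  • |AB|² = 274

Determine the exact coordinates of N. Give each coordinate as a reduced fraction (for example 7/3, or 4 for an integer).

N = (12, 5)

1. N_x = 12  [2·N = B+C = (15, 10)+(9, 0)]
2. N_y = 5  [2·N = B+C = (15, 10)+(9, 0)]
   so N = (12, 5)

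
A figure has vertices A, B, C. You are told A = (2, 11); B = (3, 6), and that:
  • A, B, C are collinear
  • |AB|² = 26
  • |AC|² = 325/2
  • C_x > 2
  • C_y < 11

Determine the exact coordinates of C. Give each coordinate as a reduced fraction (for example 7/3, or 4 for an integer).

1. C_x = 9/2  [[A, B, C are collinear ⇒ 5x+1y-21=0] ∩ [|C−(2, 11)|²=325/2]]
2. C_y = -3/2  [[A, B, C are collinear ⇒ 5x+1y-21=0] ∩ [|C−(2, 11)|²=325/2]]
   so C = (9/2, -3/2)

C = (9/2, -3/2)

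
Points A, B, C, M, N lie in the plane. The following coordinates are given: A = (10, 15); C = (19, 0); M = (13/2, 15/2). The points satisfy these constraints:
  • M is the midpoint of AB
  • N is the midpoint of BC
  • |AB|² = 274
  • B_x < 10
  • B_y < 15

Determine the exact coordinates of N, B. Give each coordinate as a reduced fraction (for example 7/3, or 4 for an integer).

1. B_x = 3  [B = 2·M−A = 2·(13/2, 15/2)−(10, 15)]
2. B_y = 0  [B = 2·M−A = 2·(13/2, 15/2)−(10, 15)]
   so B = (3, 0)
3. N_x = 11  [2·N = B+C = (3, 0)+(19, 0)]
4. N_y = 0  [2·N = B+C = (3, 0)+(19, 0)]
   so N = (11, 0)

N = (11, 0)
B = (3, 0)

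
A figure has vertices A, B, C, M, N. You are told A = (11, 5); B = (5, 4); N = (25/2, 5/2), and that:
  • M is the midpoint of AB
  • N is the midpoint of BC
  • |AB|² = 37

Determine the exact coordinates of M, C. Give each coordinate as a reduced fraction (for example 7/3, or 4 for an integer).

M = (8, 9/2)
C = (20, 1)

1. M_x = 8  [2·M = A+B = (11, 5)+(5, 4)]
2. M_y = 9/2  [2·M = A+B = (11, 5)+(5, 4)]
   so M = (8, 9/2)
3. C_x = 20  [C = 2·N−B = 2·(25/2, 5/2)−(5, 4)]
4. C_y = 1  [C = 2·N−B = 2·(25/2, 5/2)−(5, 4)]
   so C = (20, 1)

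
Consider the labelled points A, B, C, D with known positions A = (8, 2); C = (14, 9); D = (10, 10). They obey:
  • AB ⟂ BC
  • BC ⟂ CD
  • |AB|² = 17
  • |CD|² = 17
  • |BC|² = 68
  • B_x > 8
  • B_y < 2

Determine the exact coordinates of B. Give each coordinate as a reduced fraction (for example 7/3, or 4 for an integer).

B = (12, 1)

1. B_x = 12  [[BC ⟂ CD ⇒ 4x-1y-47=0] ∩ [|B−(8, 2)|²=17]]
2. B_y = 1  [[BC ⟂ CD ⇒ 4x-1y-47=0] ∩ [|B−(8, 2)|²=17]]
   so B = (12, 1)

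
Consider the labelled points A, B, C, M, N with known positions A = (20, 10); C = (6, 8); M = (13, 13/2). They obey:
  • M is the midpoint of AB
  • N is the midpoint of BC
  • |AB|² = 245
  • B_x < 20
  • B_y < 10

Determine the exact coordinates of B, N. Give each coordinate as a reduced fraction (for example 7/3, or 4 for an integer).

1. B_x = 6  [B = 2·M−A = 2·(13, 13/2)−(20, 10)]
2. B_y = 3  [B = 2·M−A = 2·(13, 13/2)−(20, 10)]
   so B = (6, 3)
3. N_x = 6  [2·N = B+C = (6, 3)+(6, 8)]
4. N_y = 11/2  [2·N = B+C = (6, 3)+(6, 8)]
   so N = (6, 11/2)

B = (6, 3)
N = (6, 11/2)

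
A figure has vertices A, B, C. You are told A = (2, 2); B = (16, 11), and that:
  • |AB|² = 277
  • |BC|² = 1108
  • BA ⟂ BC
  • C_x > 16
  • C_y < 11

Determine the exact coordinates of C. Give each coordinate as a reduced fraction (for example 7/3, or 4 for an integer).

1. C_x = 34  [[BA ⟂ BC ⇒ -14x-9y+323=0] ∩ [|C−(16, 11)|²=1108]]
2. C_y = -17  [[BA ⟂ BC ⇒ -14x-9y+323=0] ∩ [|C−(16, 11)|²=1108]]
   so C = (34, -17)

C = (34, -17)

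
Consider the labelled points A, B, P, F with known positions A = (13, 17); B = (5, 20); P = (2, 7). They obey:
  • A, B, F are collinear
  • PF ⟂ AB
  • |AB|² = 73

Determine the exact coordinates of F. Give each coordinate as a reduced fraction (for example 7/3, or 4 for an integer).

1. F_x = 485/73  [[A, B, F are collinear ⇒ -3x-8y+175=0] ∩ [PF ⟂ AB ⇒ -8x+3y-5=0]]
2. F_y = 1415/73  [[A, B, F are collinear ⇒ -3x-8y+175=0] ∩ [PF ⟂ AB ⇒ -8x+3y-5=0]]
   so F = (485/73, 1415/73)

F = (485/73, 1415/73)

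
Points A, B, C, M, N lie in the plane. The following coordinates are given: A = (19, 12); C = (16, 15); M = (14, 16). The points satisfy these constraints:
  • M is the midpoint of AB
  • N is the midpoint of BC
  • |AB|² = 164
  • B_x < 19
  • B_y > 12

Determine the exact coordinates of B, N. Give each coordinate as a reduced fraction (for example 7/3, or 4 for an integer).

1. B_x = 9  [B = 2·M−A = 2·(14, 16)−(19, 12)]
2. B_y = 20  [B = 2·M−A = 2·(14, 16)−(19, 12)]
   so B = (9, 20)
3. N_x = 25/2  [2·N = B+C = (9, 20)+(16, 15)]
4. N_y = 35/2  [2·N = B+C = (9, 20)+(16, 15)]
   so N = (25/2, 35/2)

B = (9, 20)
N = (25/2, 35/2)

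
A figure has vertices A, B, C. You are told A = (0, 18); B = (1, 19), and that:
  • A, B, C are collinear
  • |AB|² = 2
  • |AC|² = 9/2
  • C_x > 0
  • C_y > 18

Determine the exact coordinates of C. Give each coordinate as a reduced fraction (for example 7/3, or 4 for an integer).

1. C_x = 3/2  [[A, B, C are collinear ⇒ -1x+1y-18=0] ∩ [|C−(0, 18)|²=9/2]]
2. C_y = 39/2  [[A, B, C are collinear ⇒ -1x+1y-18=0] ∩ [|C−(0, 18)|²=9/2]]
   so C = (3/2, 39/2)

C = (3/2, 39/2)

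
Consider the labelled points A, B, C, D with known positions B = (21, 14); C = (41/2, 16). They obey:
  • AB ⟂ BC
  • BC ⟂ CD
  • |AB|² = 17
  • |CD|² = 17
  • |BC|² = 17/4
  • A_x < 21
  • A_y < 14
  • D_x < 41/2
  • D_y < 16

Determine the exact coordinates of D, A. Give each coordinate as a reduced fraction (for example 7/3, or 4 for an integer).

1. D_x = 33/2  [[BC ⟂ CD ⇒ -1/2x+2y-87/4=0] ∩ [|D−(41/2, 16)|²=17]]
2. D_y = 15  [[BC ⟂ CD ⇒ -1/2x+2y-87/4=0] ∩ [|D−(41/2, 16)|²=17]]
   so D = (33/2, 15)
3. A_x = 17  [[AB ⟂ BC ⇒ 1/2x-2y+35/2=0] ∩ [|A−(21, 14)|²=17]]
4. A_y = 13  [[AB ⟂ BC ⇒ 1/2x-2y+35/2=0] ∩ [|A−(21, 14)|²=17]]
   so A = (17, 13)

D = (33/2, 15)
A = (17, 13)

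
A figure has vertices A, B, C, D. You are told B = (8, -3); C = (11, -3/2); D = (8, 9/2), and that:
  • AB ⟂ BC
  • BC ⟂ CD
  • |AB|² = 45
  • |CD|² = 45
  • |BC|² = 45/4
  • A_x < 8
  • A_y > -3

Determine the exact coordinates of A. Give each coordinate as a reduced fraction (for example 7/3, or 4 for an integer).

A = (5, 3)

1. A_x = 5  [[AB ⟂ BC ⇒ -3x-3/2y+39/2=0] ∩ [|A−(8, -3)|²=45]]
2. A_y = 3  [[AB ⟂ BC ⇒ -3x-3/2y+39/2=0] ∩ [|A−(8, -3)|²=45]]
   so A = (5, 3)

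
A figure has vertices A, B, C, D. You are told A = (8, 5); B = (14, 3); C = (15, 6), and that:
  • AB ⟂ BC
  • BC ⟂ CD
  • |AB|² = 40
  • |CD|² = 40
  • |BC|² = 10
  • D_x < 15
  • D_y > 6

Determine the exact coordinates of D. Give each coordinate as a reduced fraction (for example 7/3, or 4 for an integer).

1. D_x = 9  [[BC ⟂ CD ⇒ 1x+3y-33=0] ∩ [|D−(15, 6)|²=40]]
2. D_y = 8  [[BC ⟂ CD ⇒ 1x+3y-33=0] ∩ [|D−(15, 6)|²=40]]
   so D = (9, 8)

D = (9, 8)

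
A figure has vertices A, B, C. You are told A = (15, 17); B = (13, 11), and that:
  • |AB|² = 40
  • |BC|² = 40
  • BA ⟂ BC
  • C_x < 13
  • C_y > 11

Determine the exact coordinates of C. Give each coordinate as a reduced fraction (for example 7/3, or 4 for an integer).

1. C_x = 7  [[BA ⟂ BC ⇒ 2x+6y-92=0] ∩ [|C−(13, 11)|²=40]]
2. C_y = 13  [[BA ⟂ BC ⇒ 2x+6y-92=0] ∩ [|C−(13, 11)|²=40]]
   so C = (7, 13)

C = (7, 13)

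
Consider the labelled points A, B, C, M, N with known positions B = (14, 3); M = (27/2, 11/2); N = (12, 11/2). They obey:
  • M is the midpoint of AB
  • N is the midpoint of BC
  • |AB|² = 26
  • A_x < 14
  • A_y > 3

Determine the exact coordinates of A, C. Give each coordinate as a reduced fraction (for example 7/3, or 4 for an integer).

1. A_x = 13  [A = 2·M−B = 2·(27/2, 11/2)−(14, 3)]
2. A_y = 8  [A = 2·M−B = 2·(27/2, 11/2)−(14, 3)]
   so A = (13, 8)
3. C_x = 10  [C = 2·N−B = 2·(12, 11/2)−(14, 3)]
4. C_y = 8  [C = 2·N−B = 2·(12, 11/2)−(14, 3)]
   so C = (10, 8)

A = (13, 8)
C = (10, 8)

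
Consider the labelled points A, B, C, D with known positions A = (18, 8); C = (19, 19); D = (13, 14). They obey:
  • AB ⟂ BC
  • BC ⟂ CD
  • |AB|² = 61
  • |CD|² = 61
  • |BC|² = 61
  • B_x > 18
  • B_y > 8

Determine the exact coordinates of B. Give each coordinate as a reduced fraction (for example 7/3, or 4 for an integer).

1. B_x = 24  [[BC ⟂ CD ⇒ 6x+5y-209=0] ∩ [|B−(18, 8)|²=61]]
2. B_y = 13  [[BC ⟂ CD ⇒ 6x+5y-209=0] ∩ [|B−(18, 8)|²=61]]
   so B = (24, 13)

B = (24, 13)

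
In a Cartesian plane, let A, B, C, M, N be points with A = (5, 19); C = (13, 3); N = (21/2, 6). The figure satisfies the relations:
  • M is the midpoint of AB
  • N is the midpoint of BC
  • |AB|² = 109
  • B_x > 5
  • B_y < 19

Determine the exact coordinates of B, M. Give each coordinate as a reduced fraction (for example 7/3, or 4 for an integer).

B = (8, 9)
M = (13/2, 14)

1. B_x = 8  [B = 2·N−C = 2·(21/2, 6)−(13, 3)]
2. B_y = 9  [B = 2·N−C = 2·(21/2, 6)−(13, 3)]
   so B = (8, 9)
3. M_x = 13/2  [2·M = A+B = (5, 19)+(8, 9)]
4. M_y = 14  [2·M = A+B = (5, 19)+(8, 9)]
   so M = (13/2, 14)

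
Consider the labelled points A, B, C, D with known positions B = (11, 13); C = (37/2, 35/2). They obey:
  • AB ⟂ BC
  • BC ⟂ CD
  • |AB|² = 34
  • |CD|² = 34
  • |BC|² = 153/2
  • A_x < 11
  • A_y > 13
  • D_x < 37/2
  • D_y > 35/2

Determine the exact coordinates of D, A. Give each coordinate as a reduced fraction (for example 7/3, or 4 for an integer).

D = (31/2, 45/2)
A = (8, 18)

1. D_x = 31/2  [[BC ⟂ CD ⇒ 15/2x+9/2y-435/2=0] ∩ [|D−(37/2, 35/2)|²=34]]
2. D_y = 45/2  [[BC ⟂ CD ⇒ 15/2x+9/2y-435/2=0] ∩ [|D−(37/2, 35/2)|²=34]]
   so D = (31/2, 45/2)
3. A_x = 8  [[AB ⟂ BC ⇒ -15/2x-9/2y+141=0] ∩ [|A−(11, 13)|²=34]]
4. A_y = 18  [[AB ⟂ BC ⇒ -15/2x-9/2y+141=0] ∩ [|A−(11, 13)|²=34]]
   so A = (8, 18)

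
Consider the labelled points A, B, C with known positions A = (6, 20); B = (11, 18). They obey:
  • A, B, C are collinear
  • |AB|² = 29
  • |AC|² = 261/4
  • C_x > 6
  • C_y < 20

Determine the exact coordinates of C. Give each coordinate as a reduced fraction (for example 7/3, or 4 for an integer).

C = (27/2, 17)

1. C_x = 27/2  [[A, B, C are collinear ⇒ 2x+5y-112=0] ∩ [|C−(6, 20)|²=261/4]]
2. C_y = 17  [[A, B, C are collinear ⇒ 2x+5y-112=0] ∩ [|C−(6, 20)|²=261/4]]
   so C = (27/2, 17)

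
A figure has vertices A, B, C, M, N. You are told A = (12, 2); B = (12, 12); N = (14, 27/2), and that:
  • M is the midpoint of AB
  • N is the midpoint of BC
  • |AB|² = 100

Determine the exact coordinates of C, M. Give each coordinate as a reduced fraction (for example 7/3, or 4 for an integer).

1. M_x = 12  [2·M = A+B = (12, 2)+(12, 12)]
2. M_y = 7  [2·M = A+B = (12, 2)+(12, 12)]
   so M = (12, 7)
3. C_x = 16  [C = 2·N−B = 2·(14, 27/2)−(12, 12)]
4. C_y = 15  [C = 2·N−B = 2·(14, 27/2)−(12, 12)]
   so C = (16, 15)

C = (16, 15)
M = (12, 7)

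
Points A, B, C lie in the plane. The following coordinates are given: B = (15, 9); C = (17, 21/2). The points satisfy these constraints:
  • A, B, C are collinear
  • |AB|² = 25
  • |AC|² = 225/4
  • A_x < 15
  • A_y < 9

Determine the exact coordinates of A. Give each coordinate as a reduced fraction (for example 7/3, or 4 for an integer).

1. A_x = 11  [[A, B, C are collinear ⇒ -3/2x+2y+9/2=0] ∩ [|A−(15, 9)|²=25]]
2. A_y = 6  [[A, B, C are collinear ⇒ -3/2x+2y+9/2=0] ∩ [|A−(15, 9)|²=25]]
   so A = (11, 6)

A = (11, 6)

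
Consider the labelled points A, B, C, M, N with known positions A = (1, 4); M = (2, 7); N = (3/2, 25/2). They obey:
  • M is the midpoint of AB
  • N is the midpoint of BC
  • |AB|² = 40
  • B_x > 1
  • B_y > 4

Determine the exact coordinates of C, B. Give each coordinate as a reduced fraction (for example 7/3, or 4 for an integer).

1. B_x = 3  [B = 2·M−A = 2·(2, 7)−(1, 4)]
2. B_y = 10  [B = 2·M−A = 2·(2, 7)−(1, 4)]
   so B = (3, 10)
3. C_x = 0  [C = 2·N−B = 2·(3/2, 25/2)−(3, 10)]
4. C_y = 15  [C = 2·N−B = 2·(3/2, 25/2)−(3, 10)]
   so C = (0, 15)

C = (0, 15)
B = (3, 10)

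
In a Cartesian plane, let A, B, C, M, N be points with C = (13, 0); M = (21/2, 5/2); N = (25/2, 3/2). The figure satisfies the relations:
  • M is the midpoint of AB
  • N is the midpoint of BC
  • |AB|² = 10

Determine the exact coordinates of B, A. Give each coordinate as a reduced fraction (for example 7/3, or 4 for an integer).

B = (12, 3)
A = (9, 2)

1. B_x = 12  [B = 2·N−C = 2·(25/2, 3/2)−(13, 0)]
2. B_y = 3  [B = 2·N−C = 2·(25/2, 3/2)−(13, 0)]
   so B = (12, 3)
3. A_x = 9  [A = 2·M−B = 2·(21/2, 5/2)−(12, 3)]
4. A_y = 2  [A = 2·M−B = 2·(21/2, 5/2)−(12, 3)]
   so A = (9, 2)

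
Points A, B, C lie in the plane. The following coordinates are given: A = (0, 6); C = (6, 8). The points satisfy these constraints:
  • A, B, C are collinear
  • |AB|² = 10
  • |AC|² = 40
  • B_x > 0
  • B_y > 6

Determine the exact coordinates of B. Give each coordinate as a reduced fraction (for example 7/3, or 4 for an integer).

B = (3, 7)

1. B_x = 3  [[A, B, C are collinear ⇒ 2x-6y+36=0] ∩ [|B−(0, 6)|²=10]]
2. B_y = 7  [[A, B, C are collinear ⇒ 2x-6y+36=0] ∩ [|B−(0, 6)|²=10]]
   so B = (3, 7)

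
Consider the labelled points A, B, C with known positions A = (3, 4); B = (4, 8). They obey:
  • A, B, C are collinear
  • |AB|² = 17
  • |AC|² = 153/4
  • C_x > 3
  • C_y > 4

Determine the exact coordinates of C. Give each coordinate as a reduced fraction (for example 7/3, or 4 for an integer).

1. C_x = 9/2  [[A, B, C are collinear ⇒ -4x+1y+8=0] ∩ [|C−(3, 4)|²=153/4]]
2. C_y = 10  [[A, B, C are collinear ⇒ -4x+1y+8=0] ∩ [|C−(3, 4)|²=153/4]]
   so C = (9/2, 10)

C = (9/2, 10)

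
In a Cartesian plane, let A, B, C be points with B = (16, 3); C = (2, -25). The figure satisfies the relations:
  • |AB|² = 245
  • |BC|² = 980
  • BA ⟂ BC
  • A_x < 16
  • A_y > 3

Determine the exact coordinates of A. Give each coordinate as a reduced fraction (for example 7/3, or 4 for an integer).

A = (2, 10)

1. A_x = 2  [[BA ⟂ BC ⇒ -14x-28y+308=0] ∩ [|A−(16, 3)|²=245]]
2. A_y = 10  [[BA ⟂ BC ⇒ -14x-28y+308=0] ∩ [|A−(16, 3)|²=245]]
   so A = (2, 10)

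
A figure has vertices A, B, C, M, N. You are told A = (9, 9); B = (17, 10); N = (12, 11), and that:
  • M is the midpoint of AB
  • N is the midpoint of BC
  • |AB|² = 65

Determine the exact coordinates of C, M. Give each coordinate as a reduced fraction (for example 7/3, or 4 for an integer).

1. M_x = 13  [2·M = A+B = (9, 9)+(17, 10)]
2. M_y = 19/2  [2·M = A+B = (9, 9)+(17, 10)]
   so M = (13, 19/2)
3. C_x = 7  [C = 2·N−B = 2·(12, 11)−(17, 10)]
4. C_y = 12  [C = 2·N−B = 2·(12, 11)−(17, 10)]
   so C = (7, 12)

C = (7, 12)
M = (13, 19/2)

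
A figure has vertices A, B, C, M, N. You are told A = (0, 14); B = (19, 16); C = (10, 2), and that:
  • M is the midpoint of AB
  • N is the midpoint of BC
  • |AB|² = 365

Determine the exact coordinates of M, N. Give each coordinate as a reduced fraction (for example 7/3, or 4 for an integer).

M = (19/2, 15)
N = (29/2, 9)

1. M_x = 19/2  [2·M = A+B = (0, 14)+(19, 16)]
2. M_y = 15  [2·M = A+B = (0, 14)+(19, 16)]
   so M = (19/2, 15)
3. N_x = 29/2  [2·N = B+C = (19, 16)+(10, 2)]
4. N_y = 9  [2·N = B+C = (19, 16)+(10, 2)]
   so N = (29/2, 9)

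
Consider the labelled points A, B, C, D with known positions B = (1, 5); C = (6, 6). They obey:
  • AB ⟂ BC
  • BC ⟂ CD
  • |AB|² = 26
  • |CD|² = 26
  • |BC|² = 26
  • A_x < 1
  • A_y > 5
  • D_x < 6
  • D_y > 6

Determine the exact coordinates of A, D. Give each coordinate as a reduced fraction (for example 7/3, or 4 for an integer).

1. A_x = 0  [[AB ⟂ BC ⇒ -5x-1y+10=0] ∩ [|A−(1, 5)|²=26]]
2. A_y = 10  [[AB ⟂ BC ⇒ -5x-1y+10=0] ∩ [|A−(1, 5)|²=26]]
   so A = (0, 10)
3. D_x = 5  [[BC ⟂ CD ⇒ 5x+1y-36=0] ∩ [|D−(6, 6)|²=26]]
4. D_y = 11  [[BC ⟂ CD ⇒ 5x+1y-36=0] ∩ [|D−(6, 6)|²=26]]
   so D = (5, 11)

A = (0, 10)
D = (5, 11)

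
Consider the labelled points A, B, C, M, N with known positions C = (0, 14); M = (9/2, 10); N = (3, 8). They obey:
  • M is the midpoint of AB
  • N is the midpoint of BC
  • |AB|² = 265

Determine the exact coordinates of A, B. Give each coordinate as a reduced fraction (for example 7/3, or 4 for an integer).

A = (3, 18)
B = (6, 2)

1. B_x = 6  [B = 2·N−C = 2·(3, 8)−(0, 14)]
2. B_y = 2  [B = 2·N−C = 2·(3, 8)−(0, 14)]
   so B = (6, 2)
3. A_x = 3  [A = 2·M−B = 2·(9/2, 10)−(6, 2)]
4. A_y = 18  [A = 2·M−B = 2·(9/2, 10)−(6, 2)]
   so A = (3, 18)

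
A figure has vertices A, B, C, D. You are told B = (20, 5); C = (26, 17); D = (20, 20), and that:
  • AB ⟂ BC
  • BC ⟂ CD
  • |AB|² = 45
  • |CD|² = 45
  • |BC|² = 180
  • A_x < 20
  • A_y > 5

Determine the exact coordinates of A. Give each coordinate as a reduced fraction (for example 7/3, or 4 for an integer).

A = (14, 8)

1. A_x = 14  [[AB ⟂ BC ⇒ -6x-12y+180=0] ∩ [|A−(20, 5)|²=45]]
2. A_y = 8  [[AB ⟂ BC ⇒ -6x-12y+180=0] ∩ [|A−(20, 5)|²=45]]
   so A = (14, 8)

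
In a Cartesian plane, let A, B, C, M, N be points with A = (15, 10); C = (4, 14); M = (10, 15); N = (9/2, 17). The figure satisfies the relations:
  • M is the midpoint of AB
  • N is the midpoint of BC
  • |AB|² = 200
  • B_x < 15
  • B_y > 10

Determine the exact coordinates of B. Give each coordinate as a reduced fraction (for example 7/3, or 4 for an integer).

B = (5, 20)

1. B_x = 5  [B = 2·M−A = 2·(10, 15)−(15, 10)]
2. B_y = 20  [B = 2·M−A = 2·(10, 15)−(15, 10)]
   so B = (5, 20)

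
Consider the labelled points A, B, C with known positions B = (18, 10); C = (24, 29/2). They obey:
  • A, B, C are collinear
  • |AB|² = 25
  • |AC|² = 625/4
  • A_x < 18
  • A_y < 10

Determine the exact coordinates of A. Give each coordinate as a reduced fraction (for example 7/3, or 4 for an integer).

A = (14, 7)

1. A_x = 14  [[A, B, C are collinear ⇒ -9/2x+6y+21=0] ∩ [|A−(18, 10)|²=25]]
2. A_y = 7  [[A, B, C are collinear ⇒ -9/2x+6y+21=0] ∩ [|A−(18, 10)|²=25]]
   so A = (14, 7)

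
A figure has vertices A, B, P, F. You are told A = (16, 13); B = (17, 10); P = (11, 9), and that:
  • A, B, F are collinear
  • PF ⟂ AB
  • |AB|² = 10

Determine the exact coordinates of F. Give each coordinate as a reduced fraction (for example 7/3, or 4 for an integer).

1. F_x = 167/10  [[A, B, F are collinear ⇒ 3x+1y-61=0] ∩ [PF ⟂ AB ⇒ 1x-3y+16=0]]
2. F_y = 109/10  [[A, B, F are collinear ⇒ 3x+1y-61=0] ∩ [PF ⟂ AB ⇒ 1x-3y+16=0]]
   so F = (167/10, 109/10)

F = (167/10, 109/10)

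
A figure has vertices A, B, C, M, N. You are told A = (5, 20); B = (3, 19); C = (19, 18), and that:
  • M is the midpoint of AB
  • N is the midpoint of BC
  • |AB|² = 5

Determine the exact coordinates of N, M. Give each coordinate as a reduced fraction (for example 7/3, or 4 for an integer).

N = (11, 37/2)
M = (4, 39/2)

1. M_x = 4  [2·M = A+B = (5, 20)+(3, 19)]
2. M_y = 39/2  [2·M = A+B = (5, 20)+(3, 19)]
   so M = (4, 39/2)
3. N_x = 11  [2·N = B+C = (3, 19)+(19, 18)]
4. N_y = 37/2  [2·N = B+C = (3, 19)+(19, 18)]
   so N = (11, 37/2)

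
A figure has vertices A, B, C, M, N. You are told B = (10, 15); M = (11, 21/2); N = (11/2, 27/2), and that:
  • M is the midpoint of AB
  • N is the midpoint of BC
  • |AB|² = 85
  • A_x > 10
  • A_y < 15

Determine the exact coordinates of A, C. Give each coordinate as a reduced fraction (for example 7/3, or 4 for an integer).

A = (12, 6)
C = (1, 12)

1. A_x = 12  [A = 2·M−B = 2·(11, 21/2)−(10, 15)]
2. A_y = 6  [A = 2·M−B = 2·(11, 21/2)−(10, 15)]
   so A = (12, 6)
3. C_x = 1  [C = 2·N−B = 2·(11/2, 27/2)−(10, 15)]
4. C_y = 12  [C = 2·N−B = 2·(11/2, 27/2)−(10, 15)]
   so C = (1, 12)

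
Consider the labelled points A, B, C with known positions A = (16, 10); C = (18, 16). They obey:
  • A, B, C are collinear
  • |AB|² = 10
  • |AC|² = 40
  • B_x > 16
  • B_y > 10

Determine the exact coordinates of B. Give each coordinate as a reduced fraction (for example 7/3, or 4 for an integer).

1. B_x = 17  [[A, B, C are collinear ⇒ 6x-2y-76=0] ∩ [|B−(16, 10)|²=10]]
2. B_y = 13  [[A, B, C are collinear ⇒ 6x-2y-76=0] ∩ [|B−(16, 10)|²=10]]
   so B = (17, 13)

B = (17, 13)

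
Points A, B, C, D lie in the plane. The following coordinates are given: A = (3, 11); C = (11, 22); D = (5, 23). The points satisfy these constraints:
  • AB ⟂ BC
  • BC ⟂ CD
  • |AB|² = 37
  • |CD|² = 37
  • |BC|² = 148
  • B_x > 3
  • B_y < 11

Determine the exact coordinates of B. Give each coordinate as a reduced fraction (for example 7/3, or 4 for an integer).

B = (9, 10)

1. B_x = 9  [[BC ⟂ CD ⇒ 6x-1y-44=0] ∩ [|B−(3, 11)|²=37]]
2. B_y = 10  [[BC ⟂ CD ⇒ 6x-1y-44=0] ∩ [|B−(3, 11)|²=37]]
   so B = (9, 10)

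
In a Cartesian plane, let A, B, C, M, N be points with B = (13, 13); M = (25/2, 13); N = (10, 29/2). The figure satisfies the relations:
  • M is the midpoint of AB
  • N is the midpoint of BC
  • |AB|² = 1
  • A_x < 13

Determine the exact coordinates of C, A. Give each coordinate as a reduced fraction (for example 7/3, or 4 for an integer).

C = (7, 16)
A = (12, 13)

1. A_x = 12  [A = 2·M−B = 2·(25/2, 13)−(13, 13)]
2. A_y = 13  [A = 2·M−B = 2·(25/2, 13)−(13, 13)]
   so A = (12, 13)
3. C_x = 7  [C = 2·N−B = 2·(10, 29/2)−(13, 13)]
4. C_y = 16  [C = 2·N−B = 2·(10, 29/2)−(13, 13)]
   so C = (7, 16)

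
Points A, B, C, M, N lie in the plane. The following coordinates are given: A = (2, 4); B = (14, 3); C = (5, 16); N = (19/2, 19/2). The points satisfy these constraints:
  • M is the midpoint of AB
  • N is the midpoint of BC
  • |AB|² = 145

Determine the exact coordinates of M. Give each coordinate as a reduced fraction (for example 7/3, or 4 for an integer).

M = (8, 7/2)

1. M_x = 8  [2·M = A+B = (2, 4)+(14, 3)]
2. M_y = 7/2  [2·M = A+B = (2, 4)+(14, 3)]
   so M = (8, 7/2)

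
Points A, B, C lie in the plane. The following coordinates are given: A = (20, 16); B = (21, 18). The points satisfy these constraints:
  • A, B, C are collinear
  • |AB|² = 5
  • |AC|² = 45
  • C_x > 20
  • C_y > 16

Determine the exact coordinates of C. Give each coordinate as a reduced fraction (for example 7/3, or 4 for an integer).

C = (23, 22)

1. C_x = 23  [[A, B, C are collinear ⇒ -2x+1y+24=0] ∩ [|C−(20, 16)|²=45]]
2. C_y = 22  [[A, B, C are collinear ⇒ -2x+1y+24=0] ∩ [|C−(20, 16)|²=45]]
   so C = (23, 22)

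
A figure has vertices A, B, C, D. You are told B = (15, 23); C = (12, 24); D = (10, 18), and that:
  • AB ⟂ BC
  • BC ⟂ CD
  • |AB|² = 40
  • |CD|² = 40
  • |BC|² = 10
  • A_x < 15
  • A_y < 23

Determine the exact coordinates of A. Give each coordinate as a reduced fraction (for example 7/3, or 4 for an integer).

A = (13, 17)

1. A_x = 13  [[AB ⟂ BC ⇒ 3x-1y-22=0] ∩ [|A−(15, 23)|²=40]]
2. A_y = 17  [[AB ⟂ BC ⇒ 3x-1y-22=0] ∩ [|A−(15, 23)|²=40]]
   so A = (13, 17)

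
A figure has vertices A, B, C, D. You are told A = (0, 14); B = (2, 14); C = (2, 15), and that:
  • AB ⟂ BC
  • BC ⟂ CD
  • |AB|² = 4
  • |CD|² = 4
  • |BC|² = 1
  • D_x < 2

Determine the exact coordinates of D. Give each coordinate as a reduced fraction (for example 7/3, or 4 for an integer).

D = (0, 15)

1. D_x = 0  [[BC ⟂ CD ⇒ 1y-15=0] ∩ [|D−(2, 15)|²=4]]
2. D_y = 15  [[BC ⟂ CD ⇒ 1y-15=0] ∩ [|D−(2, 15)|²=4]]
   so D = (0, 15)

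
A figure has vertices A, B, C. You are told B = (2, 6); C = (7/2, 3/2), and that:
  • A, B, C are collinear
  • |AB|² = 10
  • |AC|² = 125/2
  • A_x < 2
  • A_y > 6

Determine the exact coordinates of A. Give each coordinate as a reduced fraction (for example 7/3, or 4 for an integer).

1. A_x = 1  [[A, B, C are collinear ⇒ 9/2x+3/2y-18=0] ∩ [|A−(2, 6)|²=10]]
2. A_y = 9  [[A, B, C are collinear ⇒ 9/2x+3/2y-18=0] ∩ [|A−(2, 6)|²=10]]
   so A = (1, 9)

A = (1, 9)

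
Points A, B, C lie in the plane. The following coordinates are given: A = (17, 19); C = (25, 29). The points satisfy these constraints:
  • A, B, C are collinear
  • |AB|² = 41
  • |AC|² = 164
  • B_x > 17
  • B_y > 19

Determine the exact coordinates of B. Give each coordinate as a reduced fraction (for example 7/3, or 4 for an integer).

B = (21, 24)

1. B_x = 21  [[A, B, C are collinear ⇒ 10x-8y-18=0] ∩ [|B−(17, 19)|²=41]]
2. B_y = 24  [[A, B, C are collinear ⇒ 10x-8y-18=0] ∩ [|B−(17, 19)|²=41]]
   so B = (21, 24)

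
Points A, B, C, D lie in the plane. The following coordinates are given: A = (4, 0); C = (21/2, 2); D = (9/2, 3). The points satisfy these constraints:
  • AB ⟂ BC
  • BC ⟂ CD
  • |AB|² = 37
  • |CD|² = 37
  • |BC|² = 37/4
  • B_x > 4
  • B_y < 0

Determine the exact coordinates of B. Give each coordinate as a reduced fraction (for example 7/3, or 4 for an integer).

B = (10, -1)

1. B_x = 10  [[BC ⟂ CD ⇒ 6x-1y-61=0] ∩ [|B−(4, 0)|²=37]]
2. B_y = -1  [[BC ⟂ CD ⇒ 6x-1y-61=0] ∩ [|B−(4, 0)|²=37]]
   so B = (10, -1)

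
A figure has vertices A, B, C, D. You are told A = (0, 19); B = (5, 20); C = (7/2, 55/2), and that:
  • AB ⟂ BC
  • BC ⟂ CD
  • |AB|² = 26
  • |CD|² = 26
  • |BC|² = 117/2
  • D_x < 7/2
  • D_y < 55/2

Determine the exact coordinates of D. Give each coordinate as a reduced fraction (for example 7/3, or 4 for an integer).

D = (-3/2, 53/2)

1. D_x = -3/2  [[BC ⟂ CD ⇒ -3/2x+15/2y-201=0] ∩ [|D−(7/2, 55/2)|²=26]]
2. D_y = 53/2  [[BC ⟂ CD ⇒ -3/2x+15/2y-201=0] ∩ [|D−(7/2, 55/2)|²=26]]
   so D = (-3/2, 53/2)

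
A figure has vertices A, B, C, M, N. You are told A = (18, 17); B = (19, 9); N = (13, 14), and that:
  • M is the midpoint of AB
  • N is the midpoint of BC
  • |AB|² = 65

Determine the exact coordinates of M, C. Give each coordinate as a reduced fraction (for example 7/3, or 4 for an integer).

1. M_x = 37/2  [2·M = A+B = (18, 17)+(19, 9)]
2. M_y = 13  [2·M = A+B = (18, 17)+(19, 9)]
   so M = (37/2, 13)
3. C_x = 7  [C = 2·N−B = 2·(13, 14)−(19, 9)]
4. C_y = 19  [C = 2·N−B = 2·(13, 14)−(19, 9)]
   so C = (7, 19)

M = (37/2, 13)
C = (7, 19)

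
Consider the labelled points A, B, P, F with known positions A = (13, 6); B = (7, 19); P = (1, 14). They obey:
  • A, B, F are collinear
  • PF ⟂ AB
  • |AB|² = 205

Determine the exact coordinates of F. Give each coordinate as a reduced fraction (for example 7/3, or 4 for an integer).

1. F_x = 1609/205  [[A, B, F are collinear ⇒ -13x-6y+205=0] ∩ [PF ⟂ AB ⇒ -6x+13y-176=0]]
2. F_y = 3518/205  [[A, B, F are collinear ⇒ -13x-6y+205=0] ∩ [PF ⟂ AB ⇒ -6x+13y-176=0]]
   so F = (1609/205, 3518/205)

F = (1609/205, 3518/205)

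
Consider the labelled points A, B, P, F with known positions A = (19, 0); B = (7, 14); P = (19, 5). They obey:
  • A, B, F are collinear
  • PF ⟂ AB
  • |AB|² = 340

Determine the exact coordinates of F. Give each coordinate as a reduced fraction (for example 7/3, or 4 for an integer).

1. F_x = 281/17  [[A, B, F are collinear ⇒ -14x-12y+266=0] ∩ [PF ⟂ AB ⇒ -12x+14y+158=0]]
2. F_y = 49/17  [[A, B, F are collinear ⇒ -14x-12y+266=0] ∩ [PF ⟂ AB ⇒ -12x+14y+158=0]]
   so F = (281/17, 49/17)

F = (281/17, 49/17)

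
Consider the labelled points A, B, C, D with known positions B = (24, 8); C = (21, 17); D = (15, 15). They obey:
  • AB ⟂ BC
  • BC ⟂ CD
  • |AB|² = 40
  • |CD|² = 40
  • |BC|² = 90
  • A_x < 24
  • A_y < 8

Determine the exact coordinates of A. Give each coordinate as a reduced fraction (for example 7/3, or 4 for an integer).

A = (18, 6)

1. A_x = 18  [[AB ⟂ BC ⇒ 3x-9y=0] ∩ [|A−(24, 8)|²=40]]
2. A_y = 6  [[AB ⟂ BC ⇒ 3x-9y=0] ∩ [|A−(24, 8)|²=40]]
   so A = (18, 6)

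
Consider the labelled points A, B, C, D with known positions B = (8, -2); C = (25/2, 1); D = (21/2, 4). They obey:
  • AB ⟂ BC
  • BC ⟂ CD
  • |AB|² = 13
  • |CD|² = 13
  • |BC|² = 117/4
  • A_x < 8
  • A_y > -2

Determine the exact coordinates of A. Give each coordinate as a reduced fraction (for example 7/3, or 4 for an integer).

A = (6, 1)

1. A_x = 6  [[AB ⟂ BC ⇒ -9/2x-3y+30=0] ∩ [|A−(8, -2)|²=13]]
2. A_y = 1  [[AB ⟂ BC ⇒ -9/2x-3y+30=0] ∩ [|A−(8, -2)|²=13]]
   so A = (6, 1)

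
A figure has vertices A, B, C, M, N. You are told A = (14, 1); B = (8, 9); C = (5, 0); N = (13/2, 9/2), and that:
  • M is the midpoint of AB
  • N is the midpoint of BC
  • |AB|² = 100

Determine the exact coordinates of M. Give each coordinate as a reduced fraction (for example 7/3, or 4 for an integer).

M = (11, 5)

1. M_x = 11  [2·M = A+B = (14, 1)+(8, 9)]
2. M_y = 5  [2·M = A+B = (14, 1)+(8, 9)]
   so M = (11, 5)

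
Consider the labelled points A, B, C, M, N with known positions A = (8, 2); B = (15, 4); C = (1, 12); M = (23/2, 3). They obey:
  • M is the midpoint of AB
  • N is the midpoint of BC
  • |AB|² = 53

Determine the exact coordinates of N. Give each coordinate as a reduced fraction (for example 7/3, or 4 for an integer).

N = (8, 8)

1. N_x = 8  [2·N = B+C = (15, 4)+(1, 12)]
2. N_y = 8  [2·N = B+C = (15, 4)+(1, 12)]
   so N = (8, 8)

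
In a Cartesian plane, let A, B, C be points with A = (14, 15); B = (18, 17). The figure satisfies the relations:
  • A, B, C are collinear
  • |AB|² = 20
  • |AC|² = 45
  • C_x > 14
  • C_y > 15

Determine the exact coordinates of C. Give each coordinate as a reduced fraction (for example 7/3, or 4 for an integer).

1. C_x = 20  [[A, B, C are collinear ⇒ -2x+4y-32=0] ∩ [|C−(14, 15)|²=45]]
2. C_y = 18  [[A, B, C are collinear ⇒ -2x+4y-32=0] ∩ [|C−(14, 15)|²=45]]
   so C = (20, 18)

C = (20, 18)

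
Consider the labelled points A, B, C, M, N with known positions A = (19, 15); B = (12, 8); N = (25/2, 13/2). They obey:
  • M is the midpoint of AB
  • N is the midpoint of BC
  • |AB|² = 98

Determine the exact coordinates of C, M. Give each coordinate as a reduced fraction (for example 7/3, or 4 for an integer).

1. M_x = 31/2  [2·M = A+B = (19, 15)+(12, 8)]
2. M_y = 23/2  [2·M = A+B = (19, 15)+(12, 8)]
   so M = (31/2, 23/2)
3. C_x = 13  [C = 2·N−B = 2·(25/2, 13/2)−(12, 8)]
4. C_y = 5  [C = 2·N−B = 2·(25/2, 13/2)−(12, 8)]
   so C = (13, 5)

C = (13, 5)
M = (31/2, 23/2)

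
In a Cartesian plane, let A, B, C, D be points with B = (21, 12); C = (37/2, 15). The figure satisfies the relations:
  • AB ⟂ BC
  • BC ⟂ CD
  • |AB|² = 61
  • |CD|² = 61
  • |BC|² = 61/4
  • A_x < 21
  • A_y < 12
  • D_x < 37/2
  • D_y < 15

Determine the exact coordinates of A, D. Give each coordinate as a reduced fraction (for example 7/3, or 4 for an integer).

A = (15, 7)
D = (25/2, 10)

1. A_x = 15  [[AB ⟂ BC ⇒ 5/2x-3y-33/2=0] ∩ [|A−(21, 12)|²=61]]
2. A_y = 7  [[AB ⟂ BC ⇒ 5/2x-3y-33/2=0] ∩ [|A−(21, 12)|²=61]]
   so A = (15, 7)
3. D_x = 25/2  [[BC ⟂ CD ⇒ -5/2x+3y+5/4=0] ∩ [|D−(37/2, 15)|²=61]]
4. D_y = 10  [[BC ⟂ CD ⇒ -5/2x+3y+5/4=0] ∩ [|D−(37/2, 15)|²=61]]
   so D = (25/2, 10)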